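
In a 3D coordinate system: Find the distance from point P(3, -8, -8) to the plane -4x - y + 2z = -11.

distance = |a·x₀ + b·y₀ + c·z₀ - d| / √(a² + b² + c²)
  = |(-4)·3 + (-1)·(-8) + 2·(-8) - (-11)| / √((-4)² + (-1)² + 2²)
  = |-12 + 8 - 16 + 11| / √(16 + 1 + 4)
  = |-9| / √21
  = 9 / 4.583
  ≈ 1.964

1.964


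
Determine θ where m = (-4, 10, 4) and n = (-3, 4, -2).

m·n = (-4)·(-3) + 10·4 + 4·(-2) = 12 + 40 - 8 = 44
|m| = √((-4)² + 10² + 4²) = √132 ≈ 11.49
|n| = √((-3)² + 4² + (-2)²) = √29 ≈ 5.385
cos θ = (m·n)/(|m||n|) = 44/(11.49·5.385) ≈ 0.7112
θ = arccos(0.7112) ≈ 44.67°

44.67°


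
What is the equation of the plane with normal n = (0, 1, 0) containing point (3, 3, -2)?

The plane through P with normal n = (a, b, c) satisfies n·(r - P) = 0,
i.e. ax + by + cz = a·x₀ + b·y₀ + c·z₀.
d = 0·3 + 1·3 + 0·(-2)
  = 0 + 3 + 0
  = 3
Equation: y = 3

y = 3


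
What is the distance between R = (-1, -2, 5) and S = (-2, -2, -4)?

d = √[(x₂-x₁)² + (y₂-y₁)² + (z₂-z₁)²]
  = √[(-1)² + 0² + (-9)²]
  = √[1 + 0 + 81]
  = √82
  ≈ 9.055

9.055


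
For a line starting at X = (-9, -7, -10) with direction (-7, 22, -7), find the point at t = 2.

P(t) = X + t·d
  = (-9 + (-7)·2, -7 + 22·2, -10 + (-7)·2)
  = (-9 - 14, -7 + 44, -10 - 14)
  = (-23, 37, -24)

(-23, 37, -24)


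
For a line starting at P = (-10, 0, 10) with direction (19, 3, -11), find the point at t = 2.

P(t) = P + t·d
  = (-10 + 19·2, 0 + 3·2, 10 + (-11)·2)
  = (-10 + 38, 0 + 6, 10 - 22)
  = (28, 6, -12)

(28, 6, -12)


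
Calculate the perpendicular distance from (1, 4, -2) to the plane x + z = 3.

distance = |a·x₀ + b·y₀ + c·z₀ - d| / √(a² + b² + c²)
  = |1·1 + 0·4 + 1·(-2) - 3| / √(1² + 0² + 1²)
  = |1 + 0 - 2 - 3| / √(1 + 0 + 1)
  = |-4| / √2
  = 4 / 1.414
  ≈ 2.828

2.828


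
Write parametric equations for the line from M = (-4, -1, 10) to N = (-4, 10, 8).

Direction vector d = N - M = (-4 + 4, 10 + 1, 8 - 10) = (0, 11, -2)
Parametric form r = M + t·d:
x = -4, y = -1 + 11t, z = 10 - 2t

x = -4, y = -1 + 11t, z = 10 - 2t


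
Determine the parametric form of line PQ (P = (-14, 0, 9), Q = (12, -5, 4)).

Direction vector d = Q - P = (12 + 14, -5 + 0, 4 - 9) = (26, -5, -5)
Parametric form r = P + t·d:
x = -14 + 26t, y = 0 - 5t, z = 9 - 5t

x = -14 + 26t, y = 0 - 5t, z = 9 - 5t


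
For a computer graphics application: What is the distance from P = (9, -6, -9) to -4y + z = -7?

distance = |a·x₀ + b·y₀ + c·z₀ - d| / √(a² + b² + c²)
  = |0·9 + (-4)·(-6) + 1·(-9) - (-7)| / √(0² + (-4)² + 1²)
  = |0 + 24 - 9 + 7| / √(0 + 16 + 1)
  = |22| / √17
  = 22 / 4.123
  ≈ 5.336

5.336


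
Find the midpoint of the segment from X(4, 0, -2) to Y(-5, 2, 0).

M = ((x₁+x₂)/2, (y₁+y₂)/2, (z₁+z₂)/2)
  = ((4 - 5)/2, (0 + 2)/2, (-2 + 0)/2)
  = (-1/2, 2/2, -2/2)
  = (-0.5, 1, -1)

(-0.5, 1, -1)


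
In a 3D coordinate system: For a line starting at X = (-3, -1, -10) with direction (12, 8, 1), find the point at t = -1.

P(t) = X + t·d
  = (-3 + 12·(-1), -1 + 8·(-1), -10 + 1·(-1))
  = (-3 - 12, -1 - 8, -10 - 1)
  = (-15, -9, -11)

(-15, -9, -11)


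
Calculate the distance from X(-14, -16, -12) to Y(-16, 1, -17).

d = √[(x₂-x₁)² + (y₂-y₁)² + (z₂-z₁)²]
  = √[(-2)² + 17² + (-5)²]
  = √[4 + 289 + 25]
  = √318
  ≈ 17.83

17.83


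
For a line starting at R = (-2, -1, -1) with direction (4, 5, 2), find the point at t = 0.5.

P(t) = R + t·d
  = (-2 + 4·0.5, -1 + 5·0.5, -1 + 2·0.5)
  = (-2 + 2, -1 + 2.5, -1 + 1)
  = (0, 1.5, 0)

(0, 1.5, 0)


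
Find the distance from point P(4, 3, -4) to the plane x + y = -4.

distance = |a·x₀ + b·y₀ + c·z₀ - d| / √(a² + b² + c²)
  = |1·4 + 1·3 + 0·(-4) - (-4)| / √(1² + 1² + 0²)
  = |4 + 3 + 0 + 4| / √(1 + 1 + 0)
  = |11| / √2
  = 11 / 1.414
  ≈ 7.778

7.778


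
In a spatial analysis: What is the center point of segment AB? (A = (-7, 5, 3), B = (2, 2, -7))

M = ((x₁+x₂)/2, (y₁+y₂)/2, (z₁+z₂)/2)
  = ((-7 + 2)/2, (5 + 2)/2, (3 - 7)/2)
  = (-5/2, 7/2, -4/2)
  = (-2.5, 3.5, -2)

(-2.5, 3.5, -2)


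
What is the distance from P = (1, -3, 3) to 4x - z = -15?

distance = |a·x₀ + b·y₀ + c·z₀ - d| / √(a² + b² + c²)
  = |4·1 + 0·(-3) + (-1)·3 - (-15)| / √(4² + 0² + (-1)²)
  = |4 + 0 - 3 + 15| / √(16 + 0 + 1)
  = |16| / √17
  = 16 / 4.123
  ≈ 3.881

3.881


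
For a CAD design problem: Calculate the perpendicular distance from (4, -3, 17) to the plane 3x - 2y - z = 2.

distance = |a·x₀ + b·y₀ + c·z₀ - d| / √(a² + b² + c²)
  = |3·4 + (-2)·(-3) + (-1)·17 - 2| / √(3² + (-2)² + (-1)²)
  = |12 + 6 - 17 - 2| / √(9 + 4 + 1)
  = |-1| / √14
  = 1 / 3.742
  ≈ 0.2673

0.2673


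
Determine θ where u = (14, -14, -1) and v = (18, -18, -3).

u·v = 14·18 + (-14)·(-18) + (-1)·(-3) = 252 + 252 + 3 = 507
|u| = √(14² + (-14)² + (-1)²) = √393 ≈ 19.82
|v| = √(18² + (-18)² + (-3)²) = √657 ≈ 25.63
cos θ = (u·v)/(|u||v|) = 507/(19.82·25.63) ≈ 0.9978
θ = arccos(0.9978) ≈ 3.83°

3.83°


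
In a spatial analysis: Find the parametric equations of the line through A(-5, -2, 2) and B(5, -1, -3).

Direction vector d = B - A = (5 + 5, -1 + 2, -3 - 2) = (10, 1, -5)
Parametric form r = A + t·d:
x = -5 + 10t, y = -2 + t, z = 2 - 5t

x = -5 + 10t, y = -2 + t, z = 2 - 5t


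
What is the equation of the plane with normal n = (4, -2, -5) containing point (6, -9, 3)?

The plane through P with normal n = (a, b, c) satisfies n·(r - P) = 0,
i.e. ax + by + cz = a·x₀ + b·y₀ + c·z₀.
d = 4·6 + (-2)·(-9) + (-5)·3
  = 24 + 18 - 15
  = 27
Equation: 4x - 2y - 5z = 27

4x - 2y - 5z = 27


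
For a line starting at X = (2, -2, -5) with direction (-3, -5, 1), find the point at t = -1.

P(t) = X + t·d
  = (2 + (-3)·(-1), -2 + (-5)·(-1), -5 + 1·(-1))
  = (2 + 3, -2 + 5, -5 - 1)
  = (5, 3, -6)

(5, 3, -6)


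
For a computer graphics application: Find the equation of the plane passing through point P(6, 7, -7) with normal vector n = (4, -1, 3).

The plane through P with normal n = (a, b, c) satisfies n·(r - P) = 0,
i.e. ax + by + cz = a·x₀ + b·y₀ + c·z₀.
d = 4·6 + (-1)·7 + 3·(-7)
  = 24 - 7 - 21
  = -4
Equation: 4x - y + 3z = -4

4x - y + 3z = -4


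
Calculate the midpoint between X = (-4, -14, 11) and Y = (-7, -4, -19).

M = ((x₁+x₂)/2, (y₁+y₂)/2, (z₁+z₂)/2)
  = ((-4 - 7)/2, (-14 - 4)/2, (11 - 19)/2)
  = (-11/2, -18/2, -8/2)
  = (-5.5, -9, -4)

(-5.5, -9, -4)


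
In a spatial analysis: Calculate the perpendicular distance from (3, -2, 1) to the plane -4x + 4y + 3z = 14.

distance = |a·x₀ + b·y₀ + c·z₀ - d| / √(a² + b² + c²)
  = |(-4)·3 + 4·(-2) + 3·1 - 14| / √((-4)² + 4² + 3²)
  = |-12 - 8 + 3 - 14| / √(16 + 16 + 9)
  = |-31| / √41
  = 31 / 6.403
  ≈ 4.841

4.841


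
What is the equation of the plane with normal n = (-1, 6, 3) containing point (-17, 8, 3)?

The plane through P with normal n = (a, b, c) satisfies n·(r - P) = 0,
i.e. ax + by + cz = a·x₀ + b·y₀ + c·z₀.
d = (-1)·(-17) + 6·8 + 3·3
  = 17 + 48 + 9
  = 74
Equation: -x + 6y + 3z = 74

-x + 6y + 3z = 74


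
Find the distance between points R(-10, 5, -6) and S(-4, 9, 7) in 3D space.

d = √[(x₂-x₁)² + (y₂-y₁)² + (z₂-z₁)²]
  = √[6² + 4² + 13²]
  = √[36 + 16 + 169]
  = √221
  ≈ 14.87

14.87


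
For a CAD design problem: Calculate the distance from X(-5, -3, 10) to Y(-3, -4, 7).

d = √[(x₂-x₁)² + (y₂-y₁)² + (z₂-z₁)²]
  = √[2² + (-1)² + (-3)²]
  = √[4 + 1 + 9]
  = √14
  ≈ 3.742

3.742


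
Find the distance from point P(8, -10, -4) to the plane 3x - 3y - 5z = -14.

distance = |a·x₀ + b·y₀ + c·z₀ - d| / √(a² + b² + c²)
  = |3·8 + (-3)·(-10) + (-5)·(-4) - (-14)| / √(3² + (-3)² + (-5)²)
  = |24 + 30 + 20 + 14| / √(9 + 9 + 25)
  = |88| / √43
  = 88 / 6.557
  ≈ 13.42

13.42


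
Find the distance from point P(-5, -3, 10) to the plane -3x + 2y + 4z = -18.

distance = |a·x₀ + b·y₀ + c·z₀ - d| / √(a² + b² + c²)
  = |(-3)·(-5) + 2·(-3) + 4·10 - (-18)| / √((-3)² + 2² + 4²)
  = |15 - 6 + 40 + 18| / √(9 + 4 + 16)
  = |67| / √29
  = 67 / 5.385
  ≈ 12.44

12.44


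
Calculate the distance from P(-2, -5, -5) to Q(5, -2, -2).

d = √[(x₂-x₁)² + (y₂-y₁)² + (z₂-z₁)²]
  = √[7² + 3² + 3²]
  = √[49 + 9 + 9]
  = √67
  ≈ 8.185

8.185


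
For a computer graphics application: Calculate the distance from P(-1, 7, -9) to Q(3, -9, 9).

d = √[(x₂-x₁)² + (y₂-y₁)² + (z₂-z₁)²]
  = √[4² + (-16)² + 18²]
  = √[16 + 256 + 324]
  = √596
  ≈ 24.41

24.41


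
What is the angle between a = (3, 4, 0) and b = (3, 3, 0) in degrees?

a·b = 3·3 + 4·3 + 0·0 = 9 + 12 + 0 = 21
|a| = √(3² + 4² + 0²) = √25 ≈ 5
|b| = √(3² + 3² + 0²) = √18 ≈ 4.243
cos θ = (a·b)/(|a||b|) = 21/(5·4.243) ≈ 0.9899
θ = arccos(0.9899) ≈ 8.13°

8.13°


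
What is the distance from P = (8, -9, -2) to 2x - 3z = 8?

distance = |a·x₀ + b·y₀ + c·z₀ - d| / √(a² + b² + c²)
  = |2·8 + 0·(-9) + (-3)·(-2) - 8| / √(2² + 0² + (-3)²)
  = |16 + 0 + 6 - 8| / √(4 + 0 + 9)
  = |14| / √13
  = 14 / 3.606
  ≈ 3.883

3.883


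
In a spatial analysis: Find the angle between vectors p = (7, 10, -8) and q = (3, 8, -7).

p·q = 7·3 + 10·8 + (-8)·(-7) = 21 + 80 + 56 = 157
|p| = √(7² + 10² + (-8)²) = √213 ≈ 14.59
|q| = √(3² + 8² + (-7)²) = √122 ≈ 11.05
cos θ = (p·q)/(|p||q|) = 157/(14.59·11.05) ≈ 0.9739
θ = arccos(0.9739) ≈ 13.11°

13.11°


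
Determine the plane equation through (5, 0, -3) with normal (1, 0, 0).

The plane through P with normal n = (a, b, c) satisfies n·(r - P) = 0,
i.e. ax + by + cz = a·x₀ + b·y₀ + c·z₀.
d = 1·5 + 0·0 + 0·(-3)
  = 5 + 0 + 0
  = 5
Equation: x = 5

x = 5


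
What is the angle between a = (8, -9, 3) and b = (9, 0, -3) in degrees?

a·b = 8·9 + (-9)·0 + 3·(-3) = 72 + 0 - 9 = 63
|a| = √(8² + (-9)² + 3²) = √154 ≈ 12.41
|b| = √(9² + 0² + (-3)²) = √90 ≈ 9.487
cos θ = (a·b)/(|a||b|) = 63/(12.41·9.487) ≈ 0.5351
θ = arccos(0.5351) ≈ 57.65°

57.65°


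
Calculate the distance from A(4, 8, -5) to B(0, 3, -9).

d = √[(x₂-x₁)² + (y₂-y₁)² + (z₂-z₁)²]
  = √[(-4)² + (-5)² + (-4)²]
  = √[16 + 25 + 16]
  = √57
  ≈ 7.55

7.55


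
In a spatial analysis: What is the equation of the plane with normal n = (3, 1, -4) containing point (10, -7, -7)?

The plane through P with normal n = (a, b, c) satisfies n·(r - P) = 0,
i.e. ax + by + cz = a·x₀ + b·y₀ + c·z₀.
d = 3·10 + 1·(-7) + (-4)·(-7)
  = 30 - 7 + 28
  = 51
Equation: 3x + y - 4z = 51

3x + y - 4z = 51


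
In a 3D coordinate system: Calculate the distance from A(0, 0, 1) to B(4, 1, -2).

d = √[(x₂-x₁)² + (y₂-y₁)² + (z₂-z₁)²]
  = √[4² + 1² + (-3)²]
  = √[16 + 1 + 9]
  = √26
  ≈ 5.099

5.099


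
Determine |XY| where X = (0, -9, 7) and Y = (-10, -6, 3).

d = √[(x₂-x₁)² + (y₂-y₁)² + (z₂-z₁)²]
  = √[(-10)² + 3² + (-4)²]
  = √[100 + 9 + 16]
  = √125
  ≈ 11.18

11.18


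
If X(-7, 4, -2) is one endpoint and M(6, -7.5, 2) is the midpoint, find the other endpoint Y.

Y = 2M - X
  = (2·6 - (-7), 2·(-7.5) - 4, 2·2 - (-2))
  = (12 + 7, -15 - 4, 4 + 2)
  = (19, -19, 6)

(19, -19, 6)


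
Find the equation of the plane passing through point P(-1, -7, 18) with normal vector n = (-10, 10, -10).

The plane through P with normal n = (a, b, c) satisfies n·(r - P) = 0,
i.e. ax + by + cz = a·x₀ + b·y₀ + c·z₀.
d = (-10)·(-1) + 10·(-7) + (-10)·18
  = 10 - 70 - 180
  = -240
Equation: -10x + 10y - 10z = -240

-10x + 10y - 10z = -240


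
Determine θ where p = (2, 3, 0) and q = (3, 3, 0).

p·q = 2·3 + 3·3 + 0·0 = 6 + 9 + 0 = 15
|p| = √(2² + 3² + 0²) = √13 ≈ 3.606
|q| = √(3² + 3² + 0²) = √18 ≈ 4.243
cos θ = (p·q)/(|p||q|) = 15/(3.606·4.243) ≈ 0.9806
θ = arccos(0.9806) ≈ 11.31°

11.31°


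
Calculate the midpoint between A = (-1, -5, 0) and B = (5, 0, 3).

M = ((x₁+x₂)/2, (y₁+y₂)/2, (z₁+z₂)/2)
  = ((-1 + 5)/2, (-5 + 0)/2, (0 + 3)/2)
  = (4/2, -5/2, 3/2)
  = (2, -2.5, 1.5)

(2, -2.5, 1.5)


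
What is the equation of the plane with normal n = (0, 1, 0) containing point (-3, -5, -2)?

The plane through P with normal n = (a, b, c) satisfies n·(r - P) = 0,
i.e. ax + by + cz = a·x₀ + b·y₀ + c·z₀.
d = 0·(-3) + 1·(-5) + 0·(-2)
  = 0 - 5 + 0
  = -5
Equation: y = -5

y = -5


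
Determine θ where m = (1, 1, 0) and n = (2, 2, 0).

m·n = 1·2 + 1·2 + 0·0 = 2 + 2 + 0 = 4
|m| = √(1² + 1² + 0²) = √2 ≈ 1.414
|n| = √(2² + 2² + 0²) = √8 ≈ 2.828
cos θ = (m·n)/(|m||n|) = 4/(1.414·2.828) ≈ 1
θ = arccos(1) ≈ 0°

0°


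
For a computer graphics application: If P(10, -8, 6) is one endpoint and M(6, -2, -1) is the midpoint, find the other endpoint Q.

Q = 2M - P
  = (2·6 - 10, 2·(-2) - (-8), 2·(-1) - 6)
  = (12 - 10, -4 + 8, -2 - 6)
  = (2, 4, -8)

(2, 4, -8)


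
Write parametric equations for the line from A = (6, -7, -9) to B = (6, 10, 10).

Direction vector d = B - A = (6 - 6, 10 + 7, 10 + 9) = (0, 17, 19)
Parametric form r = A + t·d:
x = 6, y = -7 + 17t, z = -9 + 19t

x = 6, y = -7 + 17t, z = -9 + 19t


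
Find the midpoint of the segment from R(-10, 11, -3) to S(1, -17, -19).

M = ((x₁+x₂)/2, (y₁+y₂)/2, (z₁+z₂)/2)
  = ((-10 + 1)/2, (11 - 17)/2, (-3 - 19)/2)
  = (-9/2, -6/2, -22/2)
  = (-4.5, -3, -11)

(-4.5, -3, -11)


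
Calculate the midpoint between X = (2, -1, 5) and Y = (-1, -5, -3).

M = ((x₁+x₂)/2, (y₁+y₂)/2, (z₁+z₂)/2)
  = ((2 - 1)/2, (-1 - 5)/2, (5 - 3)/2)
  = (1/2, -6/2, 2/2)
  = (0.5, -3, 1)

(0.5, -3, 1)


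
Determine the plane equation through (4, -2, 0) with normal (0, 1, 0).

The plane through P with normal n = (a, b, c) satisfies n·(r - P) = 0,
i.e. ax + by + cz = a·x₀ + b·y₀ + c·z₀.
d = 0·4 + 1·(-2) + 0·0
  = 0 - 2 + 0
  = -2
Equation: y = -2

y = -2


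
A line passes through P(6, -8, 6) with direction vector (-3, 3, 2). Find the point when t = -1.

P(t) = P + t·d
  = (6 + (-3)·(-1), -8 + 3·(-1), 6 + 2·(-1))
  = (6 + 3, -8 - 3, 6 - 2)
  = (9, -11, 4)

(9, -11, 4)


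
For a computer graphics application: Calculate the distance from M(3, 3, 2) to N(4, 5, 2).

d = √[(x₂-x₁)² + (y₂-y₁)² + (z₂-z₁)²]
  = √[1² + 2² + 0²]
  = √[1 + 4 + 0]
  = √5
  ≈ 2.236

2.236


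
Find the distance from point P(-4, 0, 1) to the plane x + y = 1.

distance = |a·x₀ + b·y₀ + c·z₀ - d| / √(a² + b² + c²)
  = |1·(-4) + 1·0 + 0·1 - 1| / √(1² + 1² + 0²)
  = |-4 + 0 + 0 - 1| / √(1 + 1 + 0)
  = |-5| / √2
  = 5 / 1.414
  ≈ 3.536

3.536


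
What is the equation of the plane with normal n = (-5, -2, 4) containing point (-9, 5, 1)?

The plane through P with normal n = (a, b, c) satisfies n·(r - P) = 0,
i.e. ax + by + cz = a·x₀ + b·y₀ + c·z₀.
d = (-5)·(-9) + (-2)·5 + 4·1
  = 45 - 10 + 4
  = 39
Equation: -5x - 2y + 4z = 39

-5x - 2y + 4z = 39


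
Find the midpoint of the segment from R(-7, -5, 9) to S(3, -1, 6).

M = ((x₁+x₂)/2, (y₁+y₂)/2, (z₁+z₂)/2)
  = ((-7 + 3)/2, (-5 - 1)/2, (9 + 6)/2)
  = (-4/2, -6/2, 15/2)
  = (-2, -3, 7.5)

(-2, -3, 7.5)


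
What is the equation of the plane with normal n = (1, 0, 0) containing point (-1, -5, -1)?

The plane through P with normal n = (a, b, c) satisfies n·(r - P) = 0,
i.e. ax + by + cz = a·x₀ + b·y₀ + c·z₀.
d = 1·(-1) + 0·(-5) + 0·(-1)
  = -1 + 0 + 0
  = -1
Equation: x = -1

x = -1


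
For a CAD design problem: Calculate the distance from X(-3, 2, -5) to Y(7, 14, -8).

d = √[(x₂-x₁)² + (y₂-y₁)² + (z₂-z₁)²]
  = √[10² + 12² + (-3)²]
  = √[100 + 144 + 9]
  = √253
  ≈ 15.91

15.91


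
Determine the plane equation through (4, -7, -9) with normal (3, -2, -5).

The plane through P with normal n = (a, b, c) satisfies n·(r - P) = 0,
i.e. ax + by + cz = a·x₀ + b·y₀ + c·z₀.
d = 3·4 + (-2)·(-7) + (-5)·(-9)
  = 12 + 14 + 45
  = 71
Equation: 3x - 2y - 5z = 71

3x - 2y - 5z = 71


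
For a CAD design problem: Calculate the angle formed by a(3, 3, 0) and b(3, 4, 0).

a·b = 3·3 + 3·4 + 0·0 = 9 + 12 + 0 = 21
|a| = √(3² + 3² + 0²) = √18 ≈ 4.243
|b| = √(3² + 4² + 0²) = √25 ≈ 5
cos θ = (a·b)/(|a||b|) = 21/(4.243·5) ≈ 0.9899
θ = arccos(0.9899) ≈ 8.13°

8.13°


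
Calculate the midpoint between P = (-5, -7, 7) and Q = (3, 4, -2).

M = ((x₁+x₂)/2, (y₁+y₂)/2, (z₁+z₂)/2)
  = ((-5 + 3)/2, (-7 + 4)/2, (7 - 2)/2)
  = (-2/2, -3/2, 5/2)
  = (-1, -1.5, 2.5)

(-1, -1.5, 2.5)


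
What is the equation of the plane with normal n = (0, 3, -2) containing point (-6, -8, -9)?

The plane through P with normal n = (a, b, c) satisfies n·(r - P) = 0,
i.e. ax + by + cz = a·x₀ + b·y₀ + c·z₀.
d = 0·(-6) + 3·(-8) + (-2)·(-9)
  = 0 - 24 + 18
  = -6
Equation: 3y - 2z = -6

3y - 2z = -6


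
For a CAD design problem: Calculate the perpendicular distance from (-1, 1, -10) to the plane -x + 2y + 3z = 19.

distance = |a·x₀ + b·y₀ + c·z₀ - d| / √(a² + b² + c²)
  = |(-1)·(-1) + 2·1 + 3·(-10) - 19| / √((-1)² + 2² + 3²)
  = |1 + 2 - 30 - 19| / √(1 + 4 + 9)
  = |-46| / √14
  = 46 / 3.742
  ≈ 12.29

12.29


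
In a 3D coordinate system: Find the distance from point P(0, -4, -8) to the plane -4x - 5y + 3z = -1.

distance = |a·x₀ + b·y₀ + c·z₀ - d| / √(a² + b² + c²)
  = |(-4)·0 + (-5)·(-4) + 3·(-8) - (-1)| / √((-4)² + (-5)² + 3²)
  = |0 + 20 - 24 + 1| / √(16 + 25 + 9)
  = |-3| / √50
  = 3 / 7.071
  ≈ 0.4243

0.4243


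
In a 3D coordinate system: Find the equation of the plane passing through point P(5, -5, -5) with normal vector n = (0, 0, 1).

The plane through P with normal n = (a, b, c) satisfies n·(r - P) = 0,
i.e. ax + by + cz = a·x₀ + b·y₀ + c·z₀.
d = 0·5 + 0·(-5) + 1·(-5)
  = 0 + 0 - 5
  = -5
Equation: z = -5

z = -5


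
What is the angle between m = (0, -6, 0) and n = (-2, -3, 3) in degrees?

m·n = 0·(-2) + (-6)·(-3) + 0·3 = 0 + 18 + 0 = 18
|m| = √(0² + (-6)² + 0²) = √36 ≈ 6
|n| = √((-2)² + (-3)² + 3²) = √22 ≈ 4.69
cos θ = (m·n)/(|m||n|) = 18/(6·4.69) ≈ 0.6396
θ = arccos(0.6396) ≈ 50.24°

50.24°


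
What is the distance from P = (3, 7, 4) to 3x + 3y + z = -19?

distance = |a·x₀ + b·y₀ + c·z₀ - d| / √(a² + b² + c²)
  = |3·3 + 3·7 + 1·4 - (-19)| / √(3² + 3² + 1²)
  = |9 + 21 + 4 + 19| / √(9 + 9 + 1)
  = |53| / √19
  = 53 / 4.359
  ≈ 12.16

12.16


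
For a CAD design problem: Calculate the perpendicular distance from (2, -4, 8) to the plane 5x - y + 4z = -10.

distance = |a·x₀ + b·y₀ + c·z₀ - d| / √(a² + b² + c²)
  = |5·2 + (-1)·(-4) + 4·8 - (-10)| / √(5² + (-1)² + 4²)
  = |10 + 4 + 32 + 10| / √(25 + 1 + 16)
  = |56| / √42
  = 56 / 6.481
  ≈ 8.641

8.641


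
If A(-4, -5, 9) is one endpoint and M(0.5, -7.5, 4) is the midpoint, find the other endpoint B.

B = 2M - A
  = (2·0.5 - (-4), 2·(-7.5) - (-5), 2·4 - 9)
  = (1 + 4, -15 + 5, 8 - 9)
  = (5, -10, -1)

(5, -10, -1)


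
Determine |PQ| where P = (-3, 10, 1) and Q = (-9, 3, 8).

d = √[(x₂-x₁)² + (y₂-y₁)² + (z₂-z₁)²]
  = √[(-6)² + (-7)² + 7²]
  = √[36 + 49 + 49]
  = √134
  ≈ 11.58

11.58


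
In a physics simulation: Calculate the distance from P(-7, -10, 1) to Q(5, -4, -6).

d = √[(x₂-x₁)² + (y₂-y₁)² + (z₂-z₁)²]
  = √[12² + 6² + (-7)²]
  = √[144 + 36 + 49]
  = √229
  ≈ 15.13

15.13


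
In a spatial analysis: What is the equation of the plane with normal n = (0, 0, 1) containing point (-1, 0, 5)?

The plane through P with normal n = (a, b, c) satisfies n·(r - P) = 0,
i.e. ax + by + cz = a·x₀ + b·y₀ + c·z₀.
d = 0·(-1) + 0·0 + 1·5
  = 0 + 0 + 5
  = 5
Equation: z = 5

z = 5


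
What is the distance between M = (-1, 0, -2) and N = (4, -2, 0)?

d = √[(x₂-x₁)² + (y₂-y₁)² + (z₂-z₁)²]
  = √[5² + (-2)² + 2²]
  = √[25 + 4 + 4]
  = √33
  ≈ 5.745

5.745


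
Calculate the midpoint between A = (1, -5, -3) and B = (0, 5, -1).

M = ((x₁+x₂)/2, (y₁+y₂)/2, (z₁+z₂)/2)
  = ((1 + 0)/2, (-5 + 5)/2, (-3 - 1)/2)
  = (1/2, 0/2, -4/2)
  = (0.5, 0, -2)

(0.5, 0, -2)


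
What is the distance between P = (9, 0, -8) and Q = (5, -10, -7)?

d = √[(x₂-x₁)² + (y₂-y₁)² + (z₂-z₁)²]
  = √[(-4)² + (-10)² + 1²]
  = √[16 + 100 + 1]
  = √117
  ≈ 10.82

10.82


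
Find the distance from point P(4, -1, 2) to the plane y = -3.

distance = |a·x₀ + b·y₀ + c·z₀ - d| / √(a² + b² + c²)
  = |0·4 + 1·(-1) + 0·2 - (-3)| / √(0² + 1² + 0²)
  = |0 - 1 + 0 + 3| / √(0 + 1 + 0)
  = |2| / √1
  = 2 / 1
  ≈ 2

2


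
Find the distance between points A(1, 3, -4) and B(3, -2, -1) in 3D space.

d = √[(x₂-x₁)² + (y₂-y₁)² + (z₂-z₁)²]
  = √[2² + (-5)² + 3²]
  = √[4 + 25 + 9]
  = √38
  ≈ 6.164

6.164


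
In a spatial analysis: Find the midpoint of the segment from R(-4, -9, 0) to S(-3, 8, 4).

M = ((x₁+x₂)/2, (y₁+y₂)/2, (z₁+z₂)/2)
  = ((-4 - 3)/2, (-9 + 8)/2, (0 + 4)/2)
  = (-7/2, -1/2, 4/2)
  = (-3.5, -0.5, 2)

(-3.5, -0.5, 2)


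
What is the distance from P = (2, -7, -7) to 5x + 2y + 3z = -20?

distance = |a·x₀ + b·y₀ + c·z₀ - d| / √(a² + b² + c²)
  = |5·2 + 2·(-7) + 3·(-7) - (-20)| / √(5² + 2² + 3²)
  = |10 - 14 - 21 + 20| / √(25 + 4 + 9)
  = |-5| / √38
  = 5 / 6.164
  ≈ 0.8111

0.8111


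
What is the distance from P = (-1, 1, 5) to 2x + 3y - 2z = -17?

distance = |a·x₀ + b·y₀ + c·z₀ - d| / √(a² + b² + c²)
  = |2·(-1) + 3·1 + (-2)·5 - (-17)| / √(2² + 3² + (-2)²)
  = |-2 + 3 - 10 + 17| / √(4 + 9 + 4)
  = |8| / √17
  = 8 / 4.123
  ≈ 1.94

1.94


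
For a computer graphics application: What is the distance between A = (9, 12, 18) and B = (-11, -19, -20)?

d = √[(x₂-x₁)² + (y₂-y₁)² + (z₂-z₁)²]
  = √[(-20)² + (-31)² + (-38)²]
  = √[400 + 961 + 1444]
  = √2805
  ≈ 52.96

52.96


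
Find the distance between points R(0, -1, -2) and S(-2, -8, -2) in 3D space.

d = √[(x₂-x₁)² + (y₂-y₁)² + (z₂-z₁)²]
  = √[(-2)² + (-7)² + 0²]
  = √[4 + 49 + 0]
  = √53
  ≈ 7.28

7.28


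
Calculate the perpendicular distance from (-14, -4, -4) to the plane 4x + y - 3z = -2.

distance = |a·x₀ + b·y₀ + c·z₀ - d| / √(a² + b² + c²)
  = |4·(-14) + 1·(-4) + (-3)·(-4) - (-2)| / √(4² + 1² + (-3)²)
  = |-56 - 4 + 12 + 2| / √(16 + 1 + 9)
  = |-46| / √26
  = 46 / 5.099
  ≈ 9.021

9.021


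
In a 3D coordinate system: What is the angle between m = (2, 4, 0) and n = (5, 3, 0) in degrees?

m·n = 2·5 + 4·3 + 0·0 = 10 + 12 + 0 = 22
|m| = √(2² + 4² + 0²) = √20 ≈ 4.472
|n| = √(5² + 3² + 0²) = √34 ≈ 5.831
cos θ = (m·n)/(|m||n|) = 22/(4.472·5.831) ≈ 0.8437
θ = arccos(0.8437) ≈ 32.47°

32.47°


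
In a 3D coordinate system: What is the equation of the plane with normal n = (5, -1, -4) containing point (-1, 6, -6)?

The plane through P with normal n = (a, b, c) satisfies n·(r - P) = 0,
i.e. ax + by + cz = a·x₀ + b·y₀ + c·z₀.
d = 5·(-1) + (-1)·6 + (-4)·(-6)
  = -5 - 6 + 24
  = 13
Equation: 5x - y - 4z = 13

5x - y - 4z = 13


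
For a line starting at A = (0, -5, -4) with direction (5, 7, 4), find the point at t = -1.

P(t) = A + t·d
  = (0 + 5·(-1), -5 + 7·(-1), -4 + 4·(-1))
  = (0 - 5, -5 - 7, -4 - 4)
  = (-5, -12, -8)

(-5, -12, -8)


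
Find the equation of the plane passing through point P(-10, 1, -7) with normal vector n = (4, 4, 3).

The plane through P with normal n = (a, b, c) satisfies n·(r - P) = 0,
i.e. ax + by + cz = a·x₀ + b·y₀ + c·z₀.
d = 4·(-10) + 4·1 + 3·(-7)
  = -40 + 4 - 21
  = -57
Equation: 4x + 4y + 3z = -57

4x + 4y + 3z = -57


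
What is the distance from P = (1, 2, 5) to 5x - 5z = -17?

distance = |a·x₀ + b·y₀ + c·z₀ - d| / √(a² + b² + c²)
  = |5·1 + 0·2 + (-5)·5 - (-17)| / √(5² + 0² + (-5)²)
  = |5 + 0 - 25 + 17| / √(25 + 0 + 25)
  = |-3| / √50
  = 3 / 7.071
  ≈ 0.4243

0.4243


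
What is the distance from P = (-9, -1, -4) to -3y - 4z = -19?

distance = |a·x₀ + b·y₀ + c·z₀ - d| / √(a² + b² + c²)
  = |0·(-9) + (-3)·(-1) + (-4)·(-4) - (-19)| / √(0² + (-3)² + (-4)²)
  = |0 + 3 + 16 + 19| / √(0 + 9 + 16)
  = |38| / √25
  = 38 / 5
  ≈ 7.6

7.6


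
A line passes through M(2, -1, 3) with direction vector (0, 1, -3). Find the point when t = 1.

P(t) = M + t·d
  = (2 + 0·1, -1 + 1·1, 3 + (-3)·1)
  = (2 + 0, -1 + 1, 3 - 3)
  = (2, 0, 0)

(2, 0, 0)


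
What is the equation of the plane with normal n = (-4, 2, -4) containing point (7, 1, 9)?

The plane through P with normal n = (a, b, c) satisfies n·(r - P) = 0,
i.e. ax + by + cz = a·x₀ + b·y₀ + c·z₀.
d = (-4)·7 + 2·1 + (-4)·9
  = -28 + 2 - 36
  = -62
Equation: -4x + 2y - 4z = -62

-4x + 2y - 4z = -62


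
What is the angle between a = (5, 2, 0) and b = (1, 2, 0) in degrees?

a·b = 5·1 + 2·2 + 0·0 = 5 + 4 + 0 = 9
|a| = √(5² + 2² + 0²) = √29 ≈ 5.385
|b| = √(1² + 2² + 0²) = √5 ≈ 2.236
cos θ = (a·b)/(|a||b|) = 9/(5.385·2.236) ≈ 0.7474
θ = arccos(0.7474) ≈ 41.63°

41.63°


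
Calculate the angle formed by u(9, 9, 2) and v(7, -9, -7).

u·v = 9·7 + 9·(-9) + 2·(-7) = 63 - 81 - 14 = -32
|u| = √(9² + 9² + 2²) = √166 ≈ 12.88
|v| = √(7² + (-9)² + (-7)²) = √179 ≈ 13.38
cos θ = (u·v)/(|u||v|) = -32/(12.88·13.38) ≈ -0.1856
θ = arccos(-0.1856) ≈ 100.7°

100.7°


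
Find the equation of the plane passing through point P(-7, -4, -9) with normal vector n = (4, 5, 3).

The plane through P with normal n = (a, b, c) satisfies n·(r - P) = 0,
i.e. ax + by + cz = a·x₀ + b·y₀ + c·z₀.
d = 4·(-7) + 5·(-4) + 3·(-9)
  = -28 - 20 - 27
  = -75
Equation: 4x + 5y + 3z = -75

4x + 5y + 3z = -75


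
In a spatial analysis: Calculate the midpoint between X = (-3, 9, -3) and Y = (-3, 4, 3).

M = ((x₁+x₂)/2, (y₁+y₂)/2, (z₁+z₂)/2)
  = ((-3 - 3)/2, (9 + 4)/2, (-3 + 3)/2)
  = (-6/2, 13/2, 0/2)
  = (-3, 6.5, 0)

(-3, 6.5, 0)


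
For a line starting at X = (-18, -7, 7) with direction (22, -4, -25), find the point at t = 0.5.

P(t) = X + t·d
  = (-18 + 22·0.5, -7 + (-4)·0.5, 7 + (-25)·0.5)
  = (-18 + 11, -7 - 2, 7 - 12.5)
  = (-7, -9, -5.5)

(-7, -9, -5.5)


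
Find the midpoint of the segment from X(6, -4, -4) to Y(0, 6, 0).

M = ((x₁+x₂)/2, (y₁+y₂)/2, (z₁+z₂)/2)
  = ((6 + 0)/2, (-4 + 6)/2, (-4 + 0)/2)
  = (6/2, 2/2, -4/2)
  = (3, 1, -2)

(3, 1, -2)


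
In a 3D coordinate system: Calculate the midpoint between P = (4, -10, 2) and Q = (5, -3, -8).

M = ((x₁+x₂)/2, (y₁+y₂)/2, (z₁+z₂)/2)
  = ((4 + 5)/2, (-10 - 3)/2, (2 - 8)/2)
  = (9/2, -13/2, -6/2)
  = (4.5, -6.5, -3)

(4.5, -6.5, -3)


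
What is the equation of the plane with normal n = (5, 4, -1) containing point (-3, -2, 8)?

The plane through P with normal n = (a, b, c) satisfies n·(r - P) = 0,
i.e. ax + by + cz = a·x₀ + b·y₀ + c·z₀.
d = 5·(-3) + 4·(-2) + (-1)·8
  = -15 - 8 - 8
  = -31
Equation: 5x + 4y - z = -31

5x + 4y - z = -31


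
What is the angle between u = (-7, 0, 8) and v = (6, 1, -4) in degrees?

u·v = (-7)·6 + 0·1 + 8·(-4) = -42 + 0 - 32 = -74
|u| = √((-7)² + 0² + 8²) = √113 ≈ 10.63
|v| = √(6² + 1² + (-4)²) = √53 ≈ 7.28
cos θ = (u·v)/(|u||v|) = -74/(10.63·7.28) ≈ -0.9562
θ = arccos(-0.9562) ≈ 163°

163°


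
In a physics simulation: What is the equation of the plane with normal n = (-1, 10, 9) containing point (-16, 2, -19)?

The plane through P with normal n = (a, b, c) satisfies n·(r - P) = 0,
i.e. ax + by + cz = a·x₀ + b·y₀ + c·z₀.
d = (-1)·(-16) + 10·2 + 9·(-19)
  = 16 + 20 - 171
  = -135
Equation: -x + 10y + 9z = -135

-x + 10y + 9z = -135


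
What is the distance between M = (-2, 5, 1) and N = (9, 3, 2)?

d = √[(x₂-x₁)² + (y₂-y₁)² + (z₂-z₁)²]
  = √[11² + (-2)² + 1²]
  = √[121 + 4 + 1]
  = √126
  ≈ 11.22

11.22


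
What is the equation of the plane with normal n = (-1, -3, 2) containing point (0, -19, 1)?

The plane through P with normal n = (a, b, c) satisfies n·(r - P) = 0,
i.e. ax + by + cz = a·x₀ + b·y₀ + c·z₀.
d = (-1)·0 + (-3)·(-19) + 2·1
  = 0 + 57 + 2
  = 59
Equation: -x - 3y + 2z = 59

-x - 3y + 2z = 59


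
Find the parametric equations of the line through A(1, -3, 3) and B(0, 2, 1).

Direction vector d = B - A = (0 - 1, 2 + 3, 1 - 3) = (-1, 5, -2)
Parametric form r = A + t·d:
x = 1 - t, y = -3 + 5t, z = 3 - 2t

x = 1 - t, y = -3 + 5t, z = 3 - 2t


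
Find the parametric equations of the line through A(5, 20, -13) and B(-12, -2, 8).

Direction vector d = B - A = (-12 - 5, -2 - 20, 8 + 13) = (-17, -22, 21)
Parametric form r = A + t·d:
x = 5 - 17t, y = 20 - 22t, z = -13 + 21t

x = 5 - 17t, y = 20 - 22t, z = -13 + 21t


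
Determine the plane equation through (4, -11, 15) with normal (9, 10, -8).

The plane through P with normal n = (a, b, c) satisfies n·(r - P) = 0,
i.e. ax + by + cz = a·x₀ + b·y₀ + c·z₀.
d = 9·4 + 10·(-11) + (-8)·15
  = 36 - 110 - 120
  = -194
Equation: 9x + 10y - 8z = -194

9x + 10y - 8z = -194


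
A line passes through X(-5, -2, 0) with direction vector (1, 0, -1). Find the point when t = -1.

P(t) = X + t·d
  = (-5 + 1·(-1), -2 + 0·(-1), 0 + (-1)·(-1))
  = (-5 - 1, -2 + 0, 0 + 1)
  = (-6, -2, 1)

(-6, -2, 1)


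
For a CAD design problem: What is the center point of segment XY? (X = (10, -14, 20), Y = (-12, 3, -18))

M = ((x₁+x₂)/2, (y₁+y₂)/2, (z₁+z₂)/2)
  = ((10 - 12)/2, (-14 + 3)/2, (20 - 18)/2)
  = (-2/2, -11/2, 2/2)
  = (-1, -5.5, 1)

(-1, -5.5, 1)


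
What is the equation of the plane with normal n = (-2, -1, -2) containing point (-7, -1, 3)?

The plane through P with normal n = (a, b, c) satisfies n·(r - P) = 0,
i.e. ax + by + cz = a·x₀ + b·y₀ + c·z₀.
d = (-2)·(-7) + (-1)·(-1) + (-2)·3
  = 14 + 1 - 6
  = 9
Equation: -2x - y - 2z = 9

-2x - y - 2z = 9


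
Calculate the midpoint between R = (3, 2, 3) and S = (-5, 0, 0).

M = ((x₁+x₂)/2, (y₁+y₂)/2, (z₁+z₂)/2)
  = ((3 - 5)/2, (2 + 0)/2, (3 + 0)/2)
  = (-2/2, 2/2, 3/2)
  = (-1, 1, 1.5)

(-1, 1, 1.5)


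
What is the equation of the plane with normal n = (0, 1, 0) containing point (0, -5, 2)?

The plane through P with normal n = (a, b, c) satisfies n·(r - P) = 0,
i.e. ax + by + cz = a·x₀ + b·y₀ + c·z₀.
d = 0·0 + 1·(-5) + 0·2
  = 0 - 5 + 0
  = -5
Equation: y = -5

y = -5


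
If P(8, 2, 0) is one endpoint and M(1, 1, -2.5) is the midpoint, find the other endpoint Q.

Q = 2M - P
  = (2·1 - 8, 2·1 - 2, 2·(-2.5) - 0)
  = (2 - 8, 2 - 2, -5 + 0)
  = (-6, 0, -5)

(-6, 0, -5)


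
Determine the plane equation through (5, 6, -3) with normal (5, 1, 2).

The plane through P with normal n = (a, b, c) satisfies n·(r - P) = 0,
i.e. ax + by + cz = a·x₀ + b·y₀ + c·z₀.
d = 5·5 + 1·6 + 2·(-3)
  = 25 + 6 - 6
  = 25
Equation: 5x + y + 2z = 25

5x + y + 2z = 25


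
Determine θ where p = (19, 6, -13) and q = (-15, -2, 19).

p·q = 19·(-15) + 6·(-2) + (-13)·19 = -285 - 12 - 247 = -544
|p| = √(19² + 6² + (-13)²) = √566 ≈ 23.79
|q| = √((-15)² + (-2)² + 19²) = √590 ≈ 24.29
cos θ = (p·q)/(|p||q|) = -544/(23.79·24.29) ≈ -0.9414
θ = arccos(-0.9414) ≈ 160.3°

160.3°


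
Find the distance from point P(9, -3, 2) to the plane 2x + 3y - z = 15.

distance = |a·x₀ + b·y₀ + c·z₀ - d| / √(a² + b² + c²)
  = |2·9 + 3·(-3) + (-1)·2 - 15| / √(2² + 3² + (-1)²)
  = |18 - 9 - 2 - 15| / √(4 + 9 + 1)
  = |-8| / √14
  = 8 / 3.742
  ≈ 2.138

2.138


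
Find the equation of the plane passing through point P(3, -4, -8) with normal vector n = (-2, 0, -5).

The plane through P with normal n = (a, b, c) satisfies n·(r - P) = 0,
i.e. ax + by + cz = a·x₀ + b·y₀ + c·z₀.
d = (-2)·3 + 0·(-4) + (-5)·(-8)
  = -6 + 0 + 40
  = 34
Equation: -2x - 5z = 34

-2x - 5z = 34


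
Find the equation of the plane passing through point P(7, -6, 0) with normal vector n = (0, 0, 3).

The plane through P with normal n = (a, b, c) satisfies n·(r - P) = 0,
i.e. ax + by + cz = a·x₀ + b·y₀ + c·z₀.
d = 0·7 + 0·(-6) + 3·0
  = 0 + 0 + 0
  = 0
Equation: 3z = 0

3z = 0


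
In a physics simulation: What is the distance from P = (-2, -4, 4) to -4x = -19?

distance = |a·x₀ + b·y₀ + c·z₀ - d| / √(a² + b² + c²)
  = |(-4)·(-2) + 0·(-4) + 0·4 - (-19)| / √((-4)² + 0² + 0²)
  = |8 + 0 + 0 + 19| / √(16 + 0 + 0)
  = |27| / √16
  = 27 / 4
  ≈ 6.75

6.75


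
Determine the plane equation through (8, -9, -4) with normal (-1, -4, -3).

The plane through P with normal n = (a, b, c) satisfies n·(r - P) = 0,
i.e. ax + by + cz = a·x₀ + b·y₀ + c·z₀.
d = (-1)·8 + (-4)·(-9) + (-3)·(-4)
  = -8 + 36 + 12
  = 40
Equation: -x - 4y - 3z = 40

-x - 4y - 3z = 40


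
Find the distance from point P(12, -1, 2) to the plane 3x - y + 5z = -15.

distance = |a·x₀ + b·y₀ + c·z₀ - d| / √(a² + b² + c²)
  = |3·12 + (-1)·(-1) + 5·2 - (-15)| / √(3² + (-1)² + 5²)
  = |36 + 1 + 10 + 15| / √(9 + 1 + 25)
  = |62| / √35
  = 62 / 5.916
  ≈ 10.48

10.48


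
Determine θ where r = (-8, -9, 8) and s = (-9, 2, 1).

r·s = (-8)·(-9) + (-9)·2 + 8·1 = 72 - 18 + 8 = 62
|r| = √((-8)² + (-9)² + 8²) = √209 ≈ 14.46
|s| = √((-9)² + 2² + 1²) = √86 ≈ 9.274
cos θ = (r·s)/(|r||s|) = 62/(14.46·9.274) ≈ 0.4625
θ = arccos(0.4625) ≈ 62.45°

62.45°


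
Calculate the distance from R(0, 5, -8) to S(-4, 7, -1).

d = √[(x₂-x₁)² + (y₂-y₁)² + (z₂-z₁)²]
  = √[(-4)² + 2² + 7²]
  = √[16 + 4 + 49]
  = √69
  ≈ 8.307

8.307


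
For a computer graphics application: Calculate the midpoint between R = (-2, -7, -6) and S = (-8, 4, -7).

M = ((x₁+x₂)/2, (y₁+y₂)/2, (z₁+z₂)/2)
  = ((-2 - 8)/2, (-7 + 4)/2, (-6 - 7)/2)
  = (-10/2, -3/2, -13/2)
  = (-5, -1.5, -6.5)

(-5, -1.5, -6.5)


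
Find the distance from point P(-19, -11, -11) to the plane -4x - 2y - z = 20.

distance = |a·x₀ + b·y₀ + c·z₀ - d| / √(a² + b² + c²)
  = |(-4)·(-19) + (-2)·(-11) + (-1)·(-11) - 20| / √((-4)² + (-2)² + (-1)²)
  = |76 + 22 + 11 - 20| / √(16 + 4 + 1)
  = |89| / √21
  = 89 / 4.583
  ≈ 19.42

19.42


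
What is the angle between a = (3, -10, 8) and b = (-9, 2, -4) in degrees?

a·b = 3·(-9) + (-10)·2 + 8·(-4) = -27 - 20 - 32 = -79
|a| = √(3² + (-10)² + 8²) = √173 ≈ 13.15
|b| = √((-9)² + 2² + (-4)²) = √101 ≈ 10.05
cos θ = (a·b)/(|a||b|) = -79/(13.15·10.05) ≈ -0.5976
θ = arccos(-0.5976) ≈ 126.7°

126.7°


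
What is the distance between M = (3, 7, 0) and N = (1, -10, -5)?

d = √[(x₂-x₁)² + (y₂-y₁)² + (z₂-z₁)²]
  = √[(-2)² + (-17)² + (-5)²]
  = √[4 + 289 + 25]
  = √318
  ≈ 17.83

17.83


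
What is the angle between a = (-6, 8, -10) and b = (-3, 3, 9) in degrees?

a·b = (-6)·(-3) + 8·3 + (-10)·9 = 18 + 24 - 90 = -48
|a| = √((-6)² + 8² + (-10)²) = √200 ≈ 14.14
|b| = √((-3)² + 3² + 9²) = √99 ≈ 9.95
cos θ = (a·b)/(|a||b|) = -48/(14.14·9.95) ≈ -0.3411
θ = arccos(-0.3411) ≈ 109.9°

109.9°


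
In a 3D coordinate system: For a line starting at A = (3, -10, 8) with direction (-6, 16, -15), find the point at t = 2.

P(t) = A + t·d
  = (3 + (-6)·2, -10 + 16·2, 8 + (-15)·2)
  = (3 - 12, -10 + 32, 8 - 30)
  = (-9, 22, -22)

(-9, 22, -22)


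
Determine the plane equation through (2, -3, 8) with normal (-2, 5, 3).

The plane through P with normal n = (a, b, c) satisfies n·(r - P) = 0,
i.e. ax + by + cz = a·x₀ + b·y₀ + c·z₀.
d = (-2)·2 + 5·(-3) + 3·8
  = -4 - 15 + 24
  = 5
Equation: -2x + 5y + 3z = 5

-2x + 5y + 3z = 5


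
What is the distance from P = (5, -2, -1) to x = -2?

distance = |a·x₀ + b·y₀ + c·z₀ - d| / √(a² + b² + c²)
  = |1·5 + 0·(-2) + 0·(-1) - (-2)| / √(1² + 0² + 0²)
  = |5 + 0 + 0 + 2| / √(1 + 0 + 0)
  = |7| / √1
  = 7 / 1
  ≈ 7

7


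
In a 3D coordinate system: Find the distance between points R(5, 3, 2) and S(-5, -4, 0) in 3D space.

d = √[(x₂-x₁)² + (y₂-y₁)² + (z₂-z₁)²]
  = √[(-10)² + (-7)² + (-2)²]
  = √[100 + 49 + 4]
  = √153
  ≈ 12.37

12.37


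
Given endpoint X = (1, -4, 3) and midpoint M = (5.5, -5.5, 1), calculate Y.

Y = 2M - X
  = (2·5.5 - 1, 2·(-5.5) - (-4), 2·1 - 3)
  = (11 - 1, -11 + 4, 2 - 3)
  = (10, -7, -1)

(10, -7, -1)


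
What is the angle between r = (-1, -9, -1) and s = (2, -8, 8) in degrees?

r·s = (-1)·2 + (-9)·(-8) + (-1)·8 = -2 + 72 - 8 = 62
|r| = √((-1)² + (-9)² + (-1)²) = √83 ≈ 9.11
|s| = √(2² + (-8)² + 8²) = √132 ≈ 11.49
cos θ = (r·s)/(|r||s|) = 62/(9.11·11.49) ≈ 0.5923
θ = arccos(0.5923) ≈ 53.68°

53.68°


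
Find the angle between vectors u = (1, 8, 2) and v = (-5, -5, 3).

u·v = 1·(-5) + 8·(-5) + 2·3 = -5 - 40 + 6 = -39
|u| = √(1² + 8² + 2²) = √69 ≈ 8.307
|v| = √((-5)² + (-5)² + 3²) = √59 ≈ 7.681
cos θ = (u·v)/(|u||v|) = -39/(8.307·7.681) ≈ -0.6112
θ = arccos(-0.6112) ≈ 127.7°

127.7°


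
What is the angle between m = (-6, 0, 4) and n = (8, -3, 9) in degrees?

m·n = (-6)·8 + 0·(-3) + 4·9 = -48 + 0 + 36 = -12
|m| = √((-6)² + 0² + 4²) = √52 ≈ 7.211
|n| = √(8² + (-3)² + 9²) = √154 ≈ 12.41
cos θ = (m·n)/(|m||n|) = -12/(7.211·12.41) ≈ -0.1341
θ = arccos(-0.1341) ≈ 97.71°

97.71°


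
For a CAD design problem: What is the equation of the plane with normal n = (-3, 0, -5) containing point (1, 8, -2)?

The plane through P with normal n = (a, b, c) satisfies n·(r - P) = 0,
i.e. ax + by + cz = a·x₀ + b·y₀ + c·z₀.
d = (-3)·1 + 0·8 + (-5)·(-2)
  = -3 + 0 + 10
  = 7
Equation: -3x - 5z = 7

-3x - 5z = 7


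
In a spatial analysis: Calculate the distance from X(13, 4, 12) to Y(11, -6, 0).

d = √[(x₂-x₁)² + (y₂-y₁)² + (z₂-z₁)²]
  = √[(-2)² + (-10)² + (-12)²]
  = √[4 + 100 + 144]
  = √248
  ≈ 15.75

15.75


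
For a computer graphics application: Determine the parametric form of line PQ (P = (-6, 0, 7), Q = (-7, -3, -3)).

Direction vector d = Q - P = (-7 + 6, -3 + 0, -3 - 7) = (-1, -3, -10)
Parametric form r = P + t·d:
x = -6 - t, y = 0 - 3t, z = 7 - 10t

x = -6 - t, y = 0 - 3t, z = 7 - 10t


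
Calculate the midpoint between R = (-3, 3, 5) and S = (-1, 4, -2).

M = ((x₁+x₂)/2, (y₁+y₂)/2, (z₁+z₂)/2)
  = ((-3 - 1)/2, (3 + 4)/2, (5 - 2)/2)
  = (-4/2, 7/2, 3/2)
  = (-2, 3.5, 1.5)

(-2, 3.5, 1.5)


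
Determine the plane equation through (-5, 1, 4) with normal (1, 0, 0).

The plane through P with normal n = (a, b, c) satisfies n·(r - P) = 0,
i.e. ax + by + cz = a·x₀ + b·y₀ + c·z₀.
d = 1·(-5) + 0·1 + 0·4
  = -5 + 0 + 0
  = -5
Equation: x = -5

x = -5


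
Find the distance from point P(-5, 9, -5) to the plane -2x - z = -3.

distance = |a·x₀ + b·y₀ + c·z₀ - d| / √(a² + b² + c²)
  = |(-2)·(-5) + 0·9 + (-1)·(-5) - (-3)| / √((-2)² + 0² + (-1)²)
  = |10 + 0 + 5 + 3| / √(4 + 0 + 1)
  = |18| / √5
  = 18 / 2.236
  ≈ 8.05

8.05
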